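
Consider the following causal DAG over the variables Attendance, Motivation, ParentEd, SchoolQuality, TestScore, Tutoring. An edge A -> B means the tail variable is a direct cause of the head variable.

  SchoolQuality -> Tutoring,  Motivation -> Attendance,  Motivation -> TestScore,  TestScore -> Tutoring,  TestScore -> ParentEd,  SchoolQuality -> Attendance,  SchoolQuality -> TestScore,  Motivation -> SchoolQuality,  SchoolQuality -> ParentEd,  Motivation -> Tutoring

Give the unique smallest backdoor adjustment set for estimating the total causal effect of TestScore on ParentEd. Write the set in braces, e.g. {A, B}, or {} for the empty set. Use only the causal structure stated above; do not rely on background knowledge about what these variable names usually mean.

{SchoolQuality}

Variables eligible for adjustment (non-descendants of TestScore, excluding TestScore and ParentEd): {Attendance, Motivation, SchoolQuality}.
Backdoor paths from TestScore to ParentEd:
  P1: TestScore <- Motivation -> SchoolQuality -> ParentEd
  P2: TestScore <- Motivation -> Attendance <- SchoolQuality -> ParentEd
  P3: TestScore <- Motivation -> Tutoring <- SchoolQuality -> ParentEd
  P4: TestScore <- SchoolQuality -> ParentEd
The empty set is not sufficient: P1 (TestScore <- Motivation -> SchoolQuality -> ParentEd) has no collider blocking it and no conditioned non-collider, so it is open.
Try {SchoolQuality}:
  P1: blocked at chain node SchoolQuality ∈ conditioning set.
  P2: blocked at collider Attendance (neither it nor any descendant is in the conditioning set).
  P3: blocked at collider Tutoring (neither it nor any descendant is in the conditioning set).
  P4: blocked at fork node SchoolQuality ∈ conditioning set.
{SchoolQuality} contains no descendant of TestScore and blocks every backdoor path.
No other singleton works — e.g. {Motivation} leaves P4 open — so {SchoolQuality} is the unique smallest valid adjustment set.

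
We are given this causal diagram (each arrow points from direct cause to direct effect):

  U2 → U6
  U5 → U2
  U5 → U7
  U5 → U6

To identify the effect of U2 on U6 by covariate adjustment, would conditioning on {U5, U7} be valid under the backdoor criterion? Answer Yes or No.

Yes

Backdoor paths from U2 to U6 (paths whose first edge points into U2):
  P1: U2 <- U5 -> U6
Condition 1 (no descendant of U2 in the set): holds — descendants of U2 are {U6}; none are in {U5, U7}.
Condition 2 (every backdoor path blocked by {U5, U7}):
  P1: blocked at fork node U5 ∈ conditioning set.
{U5, U7} satisfies the backdoor criterion.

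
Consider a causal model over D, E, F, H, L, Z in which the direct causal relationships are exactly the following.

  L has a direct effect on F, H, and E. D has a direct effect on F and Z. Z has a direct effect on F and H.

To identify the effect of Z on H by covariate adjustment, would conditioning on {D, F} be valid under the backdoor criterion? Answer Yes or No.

No

Backdoor paths from Z to H (paths whose first edge points into Z):
  P1: Z <- D -> F <- L -> H
Condition 1 (no descendant of Z in the set): FAILS — F is a descendant of Z.
Condition 2 (every backdoor path blocked by {D, F}):
  P1: blocked at fork node D ∈ conditioning set.
{D, F} does not satisfy the backdoor criterion.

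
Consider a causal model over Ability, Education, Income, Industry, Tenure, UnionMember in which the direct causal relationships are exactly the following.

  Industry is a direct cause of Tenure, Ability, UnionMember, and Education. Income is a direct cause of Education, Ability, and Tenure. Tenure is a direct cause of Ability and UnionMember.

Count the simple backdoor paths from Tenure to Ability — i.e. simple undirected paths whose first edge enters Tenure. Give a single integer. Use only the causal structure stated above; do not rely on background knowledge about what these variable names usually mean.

A backdoor path from Tenure to Ability is any simple undirected path whose first edge points into Tenure (i.e. leaves Tenure via a parent).
Parents of Tenure: {Income, Industry}.
Enumerating:
  P1: Tenure <- Industry -> Ability
  P2: Tenure <- Industry -> Education <- Income -> Ability
  P3: Tenure <- Income -> Ability
  P4: Tenure <- Income -> Education <- Industry -> Ability
That exhausts the simple backdoor paths. Count: 4.

4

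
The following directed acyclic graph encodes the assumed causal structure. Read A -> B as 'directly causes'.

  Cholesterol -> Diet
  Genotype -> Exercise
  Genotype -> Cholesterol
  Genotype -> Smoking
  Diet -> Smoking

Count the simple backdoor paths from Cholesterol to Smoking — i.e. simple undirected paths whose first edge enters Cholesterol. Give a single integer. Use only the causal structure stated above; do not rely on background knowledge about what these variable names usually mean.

1

A backdoor path from Cholesterol to Smoking is any simple undirected path whose first edge points into Cholesterol (i.e. leaves Cholesterol via a parent).
Parents of Cholesterol: {Genotype}.
Enumerating:
  P1: Cholesterol <- Genotype -> Smoking
That exhausts the simple backdoor paths. Count: 1.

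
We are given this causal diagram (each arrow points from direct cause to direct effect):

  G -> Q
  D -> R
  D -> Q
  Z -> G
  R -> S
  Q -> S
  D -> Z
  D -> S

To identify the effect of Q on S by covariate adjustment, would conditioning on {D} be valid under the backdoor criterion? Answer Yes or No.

Backdoor paths from Q to S (paths whose first edge points into Q):
  P1: Q <- D -> R -> S
  P2: Q <- D -> S
  P3: Q <- G <- Z <- D -> R -> S
  P4: Q <- G <- Z <- D -> S
Condition 1 (no descendant of Q in the set): holds — descendants of Q are {S}; none are in {D}.
Condition 2 (every backdoor path blocked by {D}):
  P1: blocked at fork node D ∈ conditioning set.
  P2: blocked at fork node D ∈ conditioning set.
  P3: blocked at fork node D ∈ conditioning set.
  P4: blocked at fork node D ∈ conditioning set.
{D} satisfies the backdoor criterion.

Yes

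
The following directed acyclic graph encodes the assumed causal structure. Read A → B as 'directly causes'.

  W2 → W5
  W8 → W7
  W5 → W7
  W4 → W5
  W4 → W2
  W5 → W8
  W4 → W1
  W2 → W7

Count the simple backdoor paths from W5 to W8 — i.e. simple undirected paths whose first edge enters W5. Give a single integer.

A backdoor path from W5 to W8 is any simple undirected path whose first edge points into W5 (i.e. leaves W5 via a parent).
Parents of W5: {W2, W4}.
Enumerating:
  P1: W5 <- W4 -> W2 -> W7 <- W8
  P2: W5 <- W2 -> W7 <- W8
That exhausts the simple backdoor paths. Count: 2.

2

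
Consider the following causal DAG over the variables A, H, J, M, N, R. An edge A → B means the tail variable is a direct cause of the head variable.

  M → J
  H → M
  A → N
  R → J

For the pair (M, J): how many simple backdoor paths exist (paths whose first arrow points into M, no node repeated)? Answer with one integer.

A backdoor path from M to J is any simple undirected path whose first edge points into M (i.e. leaves M via a parent).
Parents of M: {H}.
No simple path from any parent of M reaches J without revisiting M, so there are no backdoor paths.

0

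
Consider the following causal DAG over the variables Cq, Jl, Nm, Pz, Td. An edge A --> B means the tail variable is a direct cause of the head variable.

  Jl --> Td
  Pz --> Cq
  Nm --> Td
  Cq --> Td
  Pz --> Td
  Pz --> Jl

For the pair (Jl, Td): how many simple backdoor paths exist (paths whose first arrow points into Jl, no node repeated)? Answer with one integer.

A backdoor path from Jl to Td is any simple undirected path whose first edge points into Jl (i.e. leaves Jl via a parent).
Parents of Jl: {Pz}.
Enumerating:
  P1: Jl <- Pz -> Cq -> Td
  P2: Jl <- Pz -> Td
That exhausts the simple backdoor paths. Count: 2.

2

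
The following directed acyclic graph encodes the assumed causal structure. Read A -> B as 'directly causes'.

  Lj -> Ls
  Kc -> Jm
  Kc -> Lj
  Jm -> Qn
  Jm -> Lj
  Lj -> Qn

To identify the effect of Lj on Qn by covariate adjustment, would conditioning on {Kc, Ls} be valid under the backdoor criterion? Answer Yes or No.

Backdoor paths from Lj to Qn (paths whose first edge points into Lj):
  P1: Lj <- Kc -> Jm -> Qn
  P2: Lj <- Jm -> Qn
Condition 1 (no descendant of Lj in the set): FAILS — Ls is a descendant of Lj.
Condition 2 (every backdoor path blocked by {Kc, Ls}):
  P1: blocked at fork node Kc ∈ conditioning set.
  P2: open — no interior node is in the conditioning set.
{Kc, Ls} does not satisfy the backdoor criterion.

No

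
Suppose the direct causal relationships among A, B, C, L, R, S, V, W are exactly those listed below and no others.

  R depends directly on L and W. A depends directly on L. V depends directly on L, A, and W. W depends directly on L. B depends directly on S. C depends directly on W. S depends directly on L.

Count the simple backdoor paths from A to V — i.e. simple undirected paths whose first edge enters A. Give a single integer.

A backdoor path from A to V is any simple undirected path whose first edge points into A (i.e. leaves A via a parent).
Parents of A: {L}.
Enumerating:
  P1: A <- L -> W -> V
  P2: A <- L -> V
  P3: A <- L -> R <- W -> V
That exhausts the simple backdoor paths. Count: 3.

3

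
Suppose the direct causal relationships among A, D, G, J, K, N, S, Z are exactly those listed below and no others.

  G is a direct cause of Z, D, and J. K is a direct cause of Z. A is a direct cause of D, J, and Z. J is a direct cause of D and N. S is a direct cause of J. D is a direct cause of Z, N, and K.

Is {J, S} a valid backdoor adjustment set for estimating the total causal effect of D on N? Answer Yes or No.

Backdoor paths from D to N (paths whose first edge points into D):
  P1: D <- G -> J -> N
  P2: D <- G -> Z <- A -> J -> N
  P3: D <- A -> J -> N
  P4: D <- A -> Z <- G -> J -> N
  P5: D <- J -> N
Condition 1 (no descendant of D in the set): holds — descendants of D are {K, N, Z}; none are in {J, S}.
Condition 2 (every backdoor path blocked by {J, S}):
  P1: blocked at chain node J ∈ conditioning set.
  P2: blocked at collider Z (neither it nor any descendant is in the conditioning set).
  P3: blocked at chain node J ∈ conditioning set.
  P4: blocked at collider Z (neither it nor any descendant is in the conditioning set).
  P5: blocked at fork node J ∈ conditioning set.
{J, S} satisfies the backdoor criterion.

Yes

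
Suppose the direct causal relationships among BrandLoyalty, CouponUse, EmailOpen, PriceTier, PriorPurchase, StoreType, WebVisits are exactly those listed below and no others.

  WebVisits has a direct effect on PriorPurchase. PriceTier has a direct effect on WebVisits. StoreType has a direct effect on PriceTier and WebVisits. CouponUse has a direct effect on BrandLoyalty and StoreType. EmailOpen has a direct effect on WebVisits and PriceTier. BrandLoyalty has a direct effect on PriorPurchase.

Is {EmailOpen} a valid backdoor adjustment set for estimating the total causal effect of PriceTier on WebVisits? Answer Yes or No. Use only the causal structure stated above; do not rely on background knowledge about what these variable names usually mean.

No

Backdoor paths from PriceTier to WebVisits (paths whose first edge points into PriceTier):
  P1: PriceTier <- EmailOpen -> WebVisits
  P2: PriceTier <- StoreType <- CouponUse -> BrandLoyalty -> PriorPurchase <- WebVisits
  P3: PriceTier <- StoreType -> WebVisits
Condition 1 (no descendant of PriceTier in the set): holds — descendants of PriceTier are {PriorPurchase, WebVisits}; none are in {EmailOpen}.
Condition 2 (every backdoor path blocked by {EmailOpen}):
  P1: blocked at fork node EmailOpen ∈ conditioning set.
  P2: blocked at collider PriorPurchase (neither it nor any descendant is in the conditioning set).
  P3: open — no interior node is in the conditioning set.
{EmailOpen} does not satisfy the backdoor criterion.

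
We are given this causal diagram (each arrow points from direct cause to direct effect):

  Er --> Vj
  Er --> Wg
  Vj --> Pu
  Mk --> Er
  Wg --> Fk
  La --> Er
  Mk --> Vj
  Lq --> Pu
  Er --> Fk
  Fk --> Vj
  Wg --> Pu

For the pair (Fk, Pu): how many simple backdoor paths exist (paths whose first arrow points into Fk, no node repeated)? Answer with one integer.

A backdoor path from Fk to Pu is any simple undirected path whose first edge points into Fk (i.e. leaves Fk via a parent).
Parents of Fk: {Er, Wg}.
Enumerating:
  P1: Fk <- Er <- Mk -> Vj -> Pu
  P2: Fk <- Er -> Wg -> Pu
  P3: Fk <- Er -> Vj -> Pu
  P4: Fk <- Wg <- Er <- Mk -> Vj -> Pu
  P5: Fk <- Wg <- Er -> Vj -> Pu
  P6: Fk <- Wg -> Pu
That exhausts the simple backdoor paths. Count: 6.

6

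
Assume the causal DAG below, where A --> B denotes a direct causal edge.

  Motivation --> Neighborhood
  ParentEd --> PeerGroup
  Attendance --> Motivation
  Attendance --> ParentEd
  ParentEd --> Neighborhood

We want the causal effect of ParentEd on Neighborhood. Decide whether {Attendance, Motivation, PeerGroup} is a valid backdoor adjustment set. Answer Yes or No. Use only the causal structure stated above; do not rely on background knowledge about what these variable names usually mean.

Backdoor paths from ParentEd to Neighborhood (paths whose first edge points into ParentEd):
  P1: ParentEd <- Attendance -> Motivation -> Neighborhood
Condition 1 (no descendant of ParentEd in the set): FAILS — PeerGroup is a descendant of ParentEd.
Condition 2 (every backdoor path blocked by {Attendance, Motivation, PeerGroup}):
  P1: blocked at fork node Attendance ∈ conditioning set.
{Attendance, Motivation, PeerGroup} does not satisfy the backdoor criterion.

No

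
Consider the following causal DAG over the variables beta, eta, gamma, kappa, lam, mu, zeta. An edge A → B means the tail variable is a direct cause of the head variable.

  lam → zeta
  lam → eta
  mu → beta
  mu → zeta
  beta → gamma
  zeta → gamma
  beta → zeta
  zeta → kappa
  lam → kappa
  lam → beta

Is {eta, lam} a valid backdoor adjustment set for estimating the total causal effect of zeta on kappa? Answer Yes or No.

Backdoor paths from zeta to kappa (paths whose first edge points into zeta):
  P1: zeta <- lam -> kappa
  P2: zeta <- mu -> beta <- lam -> kappa
  P3: zeta <- beta <- lam -> kappa
Condition 1 (no descendant of zeta in the set): holds — descendants of zeta are {gamma, kappa}; none are in {eta, lam}.
Condition 2 (every backdoor path blocked by {eta, lam}):
  P1: blocked at fork node lam ∈ conditioning set.
  P2: blocked at collider beta (neither it nor any descendant is in the conditioning set).
  P3: blocked at fork node lam ∈ conditioning set.
{eta, lam} satisfies the backdoor criterion.

Yes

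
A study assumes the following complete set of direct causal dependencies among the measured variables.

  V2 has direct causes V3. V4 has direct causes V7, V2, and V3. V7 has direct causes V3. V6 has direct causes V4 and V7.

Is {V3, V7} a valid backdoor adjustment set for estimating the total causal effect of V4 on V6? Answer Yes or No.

Backdoor paths from V4 to V6 (paths whose first edge points into V4):
  P1: V4 <- V3 -> V7 -> V6
  P2: V4 <- V2 <- V3 -> V7 -> V6
  P3: V4 <- V7 -> V6
Condition 1 (no descendant of V4 in the set): holds — descendants of V4 are {V6}; none are in {V3, V7}.
Condition 2 (every backdoor path blocked by {V3, V7}):
  P1: blocked at fork node V3 ∈ conditioning set.
  P2: blocked at fork node V3 ∈ conditioning set.
  P3: blocked at fork node V7 ∈ conditioning set.
{V3, V7} satisfies the backdoor criterion.

Yes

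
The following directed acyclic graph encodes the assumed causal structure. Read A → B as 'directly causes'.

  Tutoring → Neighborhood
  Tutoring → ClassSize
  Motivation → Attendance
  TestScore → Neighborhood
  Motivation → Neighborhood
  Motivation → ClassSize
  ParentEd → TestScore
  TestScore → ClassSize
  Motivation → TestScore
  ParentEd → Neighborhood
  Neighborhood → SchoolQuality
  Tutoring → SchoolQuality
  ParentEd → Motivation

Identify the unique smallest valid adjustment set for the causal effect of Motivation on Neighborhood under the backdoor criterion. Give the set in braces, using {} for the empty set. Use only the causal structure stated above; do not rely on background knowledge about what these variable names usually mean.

{ParentEd}

Variables eligible for adjustment (non-descendants of Motivation, excluding Motivation and Neighborhood): {ParentEd, Tutoring}.
Backdoor paths from Motivation to Neighborhood:
  P1: Motivation <- ParentEd -> TestScore -> Neighborhood
  P2: Motivation <- ParentEd -> TestScore -> ClassSize <- Tutoring -> Neighborhood
  P3: Motivation <- ParentEd -> TestScore -> ClassSize <- Tutoring -> SchoolQuality <- Neighborhood
  P4: Motivation <- ParentEd -> Neighborhood
The empty set is not sufficient: P1 (Motivation <- ParentEd -> TestScore -> Neighborhood) has no collider blocking it and no conditioned non-collider, so it is open.
Try {ParentEd}:
  P1: blocked at fork node ParentEd ∈ conditioning set.
  P2: blocked at fork node ParentEd ∈ conditioning set.
  P3: blocked at fork node ParentEd ∈ conditioning set.
  P4: blocked at fork node ParentEd ∈ conditioning set.
{ParentEd} contains no descendant of Motivation and blocks every backdoor path.
No other singleton works — e.g. {Tutoring} leaves P1 open — so {ParentEd} is the unique smallest valid adjustment set.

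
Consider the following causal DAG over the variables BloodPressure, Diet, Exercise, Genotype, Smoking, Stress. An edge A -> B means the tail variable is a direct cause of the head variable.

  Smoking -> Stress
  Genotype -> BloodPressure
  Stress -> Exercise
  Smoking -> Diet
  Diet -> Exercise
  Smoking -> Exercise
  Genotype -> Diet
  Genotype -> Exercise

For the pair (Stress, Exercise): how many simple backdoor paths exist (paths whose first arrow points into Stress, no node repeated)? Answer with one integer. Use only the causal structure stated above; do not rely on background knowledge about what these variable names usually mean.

3

A backdoor path from Stress to Exercise is any simple undirected path whose first edge points into Stress (i.e. leaves Stress via a parent).
Parents of Stress: {Smoking}.
Enumerating:
  P1: Stress <- Smoking -> Diet <- Genotype -> Exercise
  P2: Stress <- Smoking -> Diet -> Exercise
  P3: Stress <- Smoking -> Exercise
That exhausts the simple backdoor paths. Count: 3.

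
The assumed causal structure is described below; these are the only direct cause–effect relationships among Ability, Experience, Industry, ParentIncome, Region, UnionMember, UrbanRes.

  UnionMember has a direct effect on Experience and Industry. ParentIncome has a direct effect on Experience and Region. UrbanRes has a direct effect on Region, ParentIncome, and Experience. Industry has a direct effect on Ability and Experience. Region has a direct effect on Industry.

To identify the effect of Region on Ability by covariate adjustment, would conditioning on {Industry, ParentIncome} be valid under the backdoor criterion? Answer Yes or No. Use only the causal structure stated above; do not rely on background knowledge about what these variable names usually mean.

No

Backdoor paths from Region to Ability (paths whose first edge points into Region):
  P1: Region <- UrbanRes -> ParentIncome -> Experience <- UnionMember -> Industry -> Ability
  P2: Region <- UrbanRes -> ParentIncome -> Experience <- Industry -> Ability
  P3: Region <- UrbanRes -> Experience <- UnionMember -> Industry -> Ability
  P4: Region <- UrbanRes -> Experience <- Industry -> Ability
  P5: Region <- ParentIncome <- UrbanRes -> Experience <- UnionMember -> Industry -> Ability
  P6: Region <- ParentIncome <- UrbanRes -> Experience <- Industry -> Ability
  P7: Region <- ParentIncome -> Experience <- UnionMember -> Industry -> Ability
  P8: Region <- ParentIncome -> Experience <- Industry -> Ability
Condition 1 (no descendant of Region in the set): FAILS — Industry is a descendant of Region.
Condition 2 (every backdoor path blocked by {Industry, ParentIncome}):
  P1: blocked at chain node ParentIncome ∈ conditioning set.
  P2: blocked at chain node ParentIncome ∈ conditioning set.
  P3: blocked at collider Experience (neither it nor any descendant is in the conditioning set).
  P4: blocked at collider Experience (neither it nor any descendant is in the conditioning set).
  P5: blocked at chain node ParentIncome ∈ conditioning set.
  P6: blocked at chain node ParentIncome ∈ conditioning set.
  P7: blocked at fork node ParentIncome ∈ conditioning set.
  P8: blocked at fork node ParentIncome ∈ conditioning set.
{Industry, ParentIncome} does not satisfy the backdoor criterion.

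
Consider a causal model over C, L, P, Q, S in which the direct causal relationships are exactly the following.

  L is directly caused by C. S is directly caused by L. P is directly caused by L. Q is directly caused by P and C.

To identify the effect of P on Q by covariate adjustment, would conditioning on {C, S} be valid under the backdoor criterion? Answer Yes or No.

Yes

Backdoor paths from P to Q (paths whose first edge points into P):
  P1: P <- L <- C -> Q
Condition 1 (no descendant of P in the set): holds — descendants of P are {Q}; none are in {C, S}.
Condition 2 (every backdoor path blocked by {C, S}):
  P1: blocked at fork node C ∈ conditioning set.
{C, S} satisfies the backdoor criterion.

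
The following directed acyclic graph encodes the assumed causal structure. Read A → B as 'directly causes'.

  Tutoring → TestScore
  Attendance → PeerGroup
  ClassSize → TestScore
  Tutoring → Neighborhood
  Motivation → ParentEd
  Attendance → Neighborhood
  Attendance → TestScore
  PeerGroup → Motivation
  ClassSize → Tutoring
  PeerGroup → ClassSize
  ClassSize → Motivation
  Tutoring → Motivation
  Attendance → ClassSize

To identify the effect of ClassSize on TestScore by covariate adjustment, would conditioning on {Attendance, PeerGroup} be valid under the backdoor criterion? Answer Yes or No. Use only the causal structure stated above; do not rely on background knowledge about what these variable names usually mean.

Backdoor paths from ClassSize to TestScore (paths whose first edge points into ClassSize):
  P1: ClassSize <- Attendance -> PeerGroup -> Motivation <- Tutoring -> TestScore
  P2: ClassSize <- Attendance -> TestScore
  P3: ClassSize <- Attendance -> Neighborhood <- Tutoring -> TestScore
  P4: ClassSize <- PeerGroup <- Attendance -> TestScore
  P5: ClassSize <- PeerGroup <- Attendance -> Neighborhood <- Tutoring -> TestScore
  P6: ClassSize <- PeerGroup -> Motivation <- Tutoring -> TestScore
  P7: ClassSize <- PeerGroup -> Motivation <- Tutoring -> Neighborhood <- Attendance -> TestScore
Condition 1 (no descendant of ClassSize in the set): holds — descendants of ClassSize are {Motivation, Neighborhood, ParentEd, TestScore, Tutoring}; none are in {Attendance, PeerGroup}.
Condition 2 (every backdoor path blocked by {Attendance, PeerGroup}):
  P1: blocked at fork node Attendance ∈ conditioning set.
  P2: blocked at fork node Attendance ∈ conditioning set.
  P3: blocked at fork node Attendance ∈ conditioning set.
  P4: blocked at chain node PeerGroup ∈ conditioning set.
  P5: blocked at chain node PeerGroup ∈ conditioning set.
  P6: blocked at fork node PeerGroup ∈ conditioning set.
  P7: blocked at fork node PeerGroup ∈ conditioning set.
{Attendance, PeerGroup} satisfies the backdoor criterion.

Yes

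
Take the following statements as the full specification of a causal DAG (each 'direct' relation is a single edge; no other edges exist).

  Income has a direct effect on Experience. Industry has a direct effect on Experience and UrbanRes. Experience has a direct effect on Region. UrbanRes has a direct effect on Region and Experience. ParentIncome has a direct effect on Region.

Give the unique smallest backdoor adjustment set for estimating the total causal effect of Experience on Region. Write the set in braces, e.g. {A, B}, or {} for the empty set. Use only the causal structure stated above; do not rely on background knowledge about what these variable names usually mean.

{UrbanRes}

Variables eligible for adjustment (non-descendants of Experience, excluding Experience and Region): {Income, Industry, ParentIncome, UrbanRes}.
Backdoor paths from Experience to Region:
  P1: Experience <- Industry -> UrbanRes -> Region
  P2: Experience <- UrbanRes -> Region
The empty set is not sufficient: P1 (Experience <- Industry -> UrbanRes -> Region) has no collider blocking it and no conditioned non-collider, so it is open.
Try {UrbanRes}:
  P1: blocked at chain node UrbanRes ∈ conditioning set.
  P2: blocked at fork node UrbanRes ∈ conditioning set.
{UrbanRes} contains no descendant of Experience and blocks every backdoor path.
No other singleton works — e.g. {Income} leaves P1 open — so {UrbanRes} is the unique smallest valid adjustment set.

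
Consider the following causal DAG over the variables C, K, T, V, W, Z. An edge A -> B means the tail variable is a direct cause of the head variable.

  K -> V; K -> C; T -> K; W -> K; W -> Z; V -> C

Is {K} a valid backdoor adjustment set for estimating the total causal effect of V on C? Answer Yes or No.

Backdoor paths from V to C (paths whose first edge points into V):
  P1: V <- K -> C
Condition 1 (no descendant of V in the set): holds — descendants of V are {C}; none are in {K}.
Condition 2 (every backdoor path blocked by {K}):
  P1: blocked at fork node K ∈ conditioning set.
{K} satisfies the backdoor criterion.

Yes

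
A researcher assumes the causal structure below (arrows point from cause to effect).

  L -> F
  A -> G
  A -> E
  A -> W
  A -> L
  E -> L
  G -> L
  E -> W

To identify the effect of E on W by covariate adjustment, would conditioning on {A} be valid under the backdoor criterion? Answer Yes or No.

Yes

Backdoor paths from E to W (paths whose first edge points into E):
  P1: E <- A -> W
Condition 1 (no descendant of E in the set): holds — descendants of E are {F, L, W}; none are in {A}.
Condition 2 (every backdoor path blocked by {A}):
  P1: blocked at fork node A ∈ conditioning set.
{A} satisfies the backdoor criterion.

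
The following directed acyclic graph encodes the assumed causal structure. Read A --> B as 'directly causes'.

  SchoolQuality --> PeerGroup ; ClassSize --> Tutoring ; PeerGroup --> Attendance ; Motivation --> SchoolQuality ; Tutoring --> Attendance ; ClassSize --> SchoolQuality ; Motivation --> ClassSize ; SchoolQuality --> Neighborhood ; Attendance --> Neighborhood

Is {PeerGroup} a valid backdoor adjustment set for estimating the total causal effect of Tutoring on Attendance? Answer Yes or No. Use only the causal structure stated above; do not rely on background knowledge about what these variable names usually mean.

Backdoor paths from Tutoring to Attendance (paths whose first edge points into Tutoring):
  P1: Tutoring <- ClassSize <- Motivation -> SchoolQuality -> PeerGroup -> Attendance
  P2: Tutoring <- ClassSize <- Motivation -> SchoolQuality -> Neighborhood <- Attendance
  P3: Tutoring <- ClassSize -> SchoolQuality -> PeerGroup -> Attendance
  P4: Tutoring <- ClassSize -> SchoolQuality -> Neighborhood <- Attendance
Condition 1 (no descendant of Tutoring in the set): holds — descendants of Tutoring are {Attendance, Neighborhood}; none are in {PeerGroup}.
Condition 2 (every backdoor path blocked by {PeerGroup}):
  P1: blocked at chain node PeerGroup ∈ conditioning set.
  P2: blocked at collider Neighborhood (neither it nor any descendant is in the conditioning set).
  P3: blocked at chain node PeerGroup ∈ conditioning set.
  P4: blocked at collider Neighborhood (neither it nor any descendant is in the conditioning set).
{PeerGroup} satisfies the backdoor criterion.

Yes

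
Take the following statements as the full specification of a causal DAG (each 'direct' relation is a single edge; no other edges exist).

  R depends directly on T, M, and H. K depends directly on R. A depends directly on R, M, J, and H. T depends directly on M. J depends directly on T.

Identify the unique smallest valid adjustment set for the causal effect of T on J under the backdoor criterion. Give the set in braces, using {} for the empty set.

Variables eligible for adjustment (non-descendants of T, excluding T and J): {H, M}.
Backdoor paths from T to J:
  P1: T <- M -> R <- H -> A <- J
  P2: T <- M -> R -> A <- J
  P3: T <- M -> A <- J
Each backdoor path contains an unconditioned collider, so every path is already blocked with the empty conditioning set:
  P1: blocked at collider R (neither it nor any descendant is in the conditioning set).
  P2: blocked at collider A (neither it nor any descendant is in the conditioning set).
  P3: blocked at collider A (neither it nor any descendant is in the conditioning set).
The empty set is therefore the unique smallest valid set.

{}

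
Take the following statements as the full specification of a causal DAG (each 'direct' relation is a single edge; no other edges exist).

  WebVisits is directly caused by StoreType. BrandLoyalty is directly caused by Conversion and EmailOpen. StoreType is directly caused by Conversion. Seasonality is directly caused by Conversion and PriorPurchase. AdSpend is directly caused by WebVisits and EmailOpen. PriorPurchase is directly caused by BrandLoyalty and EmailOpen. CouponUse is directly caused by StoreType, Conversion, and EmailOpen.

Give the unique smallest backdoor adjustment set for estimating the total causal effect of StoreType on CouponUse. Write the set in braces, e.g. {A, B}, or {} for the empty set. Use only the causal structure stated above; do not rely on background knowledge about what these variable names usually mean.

Variables eligible for adjustment (non-descendants of StoreType, excluding StoreType and CouponUse): {BrandLoyalty, Conversion, EmailOpen, PriorPurchase, Seasonality}.
Backdoor paths from StoreType to CouponUse:
  P1: StoreType <- Conversion -> BrandLoyalty <- EmailOpen -> CouponUse
  P2: StoreType <- Conversion -> BrandLoyalty -> PriorPurchase <- EmailOpen -> CouponUse
  P3: StoreType <- Conversion -> CouponUse
  P4: StoreType <- Conversion -> Seasonality <- PriorPurchase <- EmailOpen -> CouponUse
  P5: StoreType <- Conversion -> Seasonality <- PriorPurchase <- BrandLoyalty <- EmailOpen -> CouponUse
The empty set is not sufficient: P3 (StoreType <- Conversion -> CouponUse) has no collider blocking it and no conditioned non-collider, so it is open.
Try {Conversion}:
  P1: blocked at fork node Conversion ∈ conditioning set.
  P2: blocked at fork node Conversion ∈ conditioning set.
  P3: blocked at fork node Conversion ∈ conditioning set.
  P4: blocked at fork node Conversion ∈ conditioning set.
  P5: blocked at fork node Conversion ∈ conditioning set.
{Conversion} contains no descendant of StoreType and blocks every backdoor path.
No other singleton works — e.g. {EmailOpen} leaves P3 open — so {Conversion} is the unique smallest valid adjustment set.

{Conversion}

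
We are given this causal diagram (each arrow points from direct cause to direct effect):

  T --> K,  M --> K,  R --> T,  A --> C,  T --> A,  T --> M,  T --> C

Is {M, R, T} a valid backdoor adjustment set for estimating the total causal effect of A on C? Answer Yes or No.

Backdoor paths from A to C (paths whose first edge points into A):
  P1: A <- T -> C
Condition 1 (no descendant of A in the set): holds — descendants of A are {C}; none are in {M, R, T}.
Condition 2 (every backdoor path blocked by {M, R, T}):
  P1: blocked at fork node T ∈ conditioning set.
{M, R, T} satisfies the backdoor criterion.

Yes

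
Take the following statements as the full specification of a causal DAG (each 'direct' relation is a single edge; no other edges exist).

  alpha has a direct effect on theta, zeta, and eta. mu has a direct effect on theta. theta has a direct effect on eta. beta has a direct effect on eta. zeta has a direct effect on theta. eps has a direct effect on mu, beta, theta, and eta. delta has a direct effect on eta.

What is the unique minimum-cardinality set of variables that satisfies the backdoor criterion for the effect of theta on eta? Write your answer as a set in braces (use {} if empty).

Variables eligible for adjustment (non-descendants of theta, excluding theta and eta): {alpha, beta, delta, eps, mu, zeta}.
Backdoor paths from theta to eta:
  P1: theta <- alpha -> eta
  P2: theta <- eps -> beta -> eta
  P3: theta <- eps -> eta
  P4: theta <- zeta <- alpha -> eta
  P5: theta <- mu <- eps -> beta -> eta
  P6: theta <- mu <- eps -> eta
The empty set is not sufficient: P1 (theta <- alpha -> eta) has no collider blocking it and no conditioned non-collider, so it is open.
Try {alpha, eps}:
  P1: blocked at fork node alpha ∈ conditioning set.
  P2: blocked at fork node eps ∈ conditioning set.
  P3: blocked at fork node eps ∈ conditioning set.
  P4: blocked at fork node alpha ∈ conditioning set.
  P5: blocked at fork node eps ∈ conditioning set.
  P6: blocked at fork node eps ∈ conditioning set.
{alpha, eps} contains no descendant of theta and blocks every backdoor path.
Every element of {alpha, eps} is needed (dropping alpha leaves P1 open; dropping eps leaves P2 open), so no proper subset is valid.
Among all size-2 subsets of the eligible variables, only {alpha, eps} blocks every backdoor path, so it is the unique smallest valid adjustment set.

{alpha, eps}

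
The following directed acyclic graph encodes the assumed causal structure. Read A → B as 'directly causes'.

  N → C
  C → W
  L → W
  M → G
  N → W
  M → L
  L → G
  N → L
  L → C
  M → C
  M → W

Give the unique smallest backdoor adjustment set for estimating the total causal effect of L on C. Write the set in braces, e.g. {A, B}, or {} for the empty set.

{M, N}

Variables eligible for adjustment (non-descendants of L, excluding L and C): {M, N}.
Backdoor paths from L to C:
  P1: L <- N -> C
  P2: L <- N -> W <- M -> C
  P3: L <- N -> W <- C
  P4: L <- M -> C
  P5: L <- M -> W <- N -> C
  P6: L <- M -> W <- C
The empty set is not sufficient: P1 (L <- N -> C) has no collider blocking it and no conditioned non-collider, so it is open.
Try {M, N}:
  P1: blocked at fork node N ∈ conditioning set.
  P2: blocked at fork node N ∈ conditioning set.
  P3: blocked at fork node N ∈ conditioning set.
  P4: blocked at fork node M ∈ conditioning set.
  P5: blocked at fork node M ∈ conditioning set.
  P6: blocked at fork node M ∈ conditioning set.
{M, N} contains no descendant of L and blocks every backdoor path.
Every element of {M, N} is needed (dropping M leaves P4 open; dropping N leaves P1 open), so no proper subset is valid.
Among all size-2 subsets of the eligible variables, only {M, N} blocks every backdoor path, so it is the unique smallest valid adjustment set.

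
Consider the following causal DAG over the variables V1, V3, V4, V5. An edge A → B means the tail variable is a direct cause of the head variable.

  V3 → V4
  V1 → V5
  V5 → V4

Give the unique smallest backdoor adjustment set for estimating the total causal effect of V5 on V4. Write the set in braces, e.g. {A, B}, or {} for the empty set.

{}

Variables eligible for adjustment (non-descendants of V5, excluding V5 and V4): {V1, V3}.
Backdoor paths from V5 to V4:
  (none)
With no backdoor paths the empty set already satisfies the criterion, and it is trivially minimal.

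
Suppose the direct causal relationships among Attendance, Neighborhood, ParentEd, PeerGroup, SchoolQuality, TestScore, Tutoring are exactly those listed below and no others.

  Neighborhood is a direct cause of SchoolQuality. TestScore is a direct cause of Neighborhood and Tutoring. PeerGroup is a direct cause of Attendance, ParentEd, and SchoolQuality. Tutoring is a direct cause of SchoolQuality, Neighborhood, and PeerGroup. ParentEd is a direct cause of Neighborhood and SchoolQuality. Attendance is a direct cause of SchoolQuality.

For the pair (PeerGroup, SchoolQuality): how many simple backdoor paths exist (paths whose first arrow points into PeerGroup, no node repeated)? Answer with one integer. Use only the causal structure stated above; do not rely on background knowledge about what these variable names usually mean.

5

A backdoor path from PeerGroup to SchoolQuality is any simple undirected path whose first edge points into PeerGroup (i.e. leaves PeerGroup via a parent).
Parents of PeerGroup: {Tutoring}.
Enumerating:
  P1: PeerGroup <- Tutoring <- TestScore -> Neighborhood <- ParentEd -> SchoolQuality
  P2: PeerGroup <- Tutoring <- TestScore -> Neighborhood -> SchoolQuality
  P3: PeerGroup <- Tutoring -> Neighborhood <- ParentEd -> SchoolQuality
  P4: PeerGroup <- Tutoring -> Neighborhood -> SchoolQuality
  P5: PeerGroup <- Tutoring -> SchoolQuality
That exhausts the simple backdoor paths. Count: 5.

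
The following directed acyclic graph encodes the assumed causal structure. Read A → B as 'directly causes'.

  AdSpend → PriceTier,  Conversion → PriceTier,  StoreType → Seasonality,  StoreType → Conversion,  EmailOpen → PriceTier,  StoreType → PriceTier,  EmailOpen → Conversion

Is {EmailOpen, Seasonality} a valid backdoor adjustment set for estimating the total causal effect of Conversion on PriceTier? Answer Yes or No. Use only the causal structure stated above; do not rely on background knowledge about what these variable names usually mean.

No

Backdoor paths from Conversion to PriceTier (paths whose first edge points into Conversion):
  P1: Conversion <- EmailOpen -> PriceTier
  P2: Conversion <- StoreType -> PriceTier
Condition 1 (no descendant of Conversion in the set): holds — descendants of Conversion are {PriceTier}; none are in {EmailOpen, Seasonality}.
Condition 2 (every backdoor path blocked by {EmailOpen, Seasonality}):
  P1: blocked at fork node EmailOpen ∈ conditioning set.
  P2: open — no interior node is in the conditioning set.
{EmailOpen, Seasonality} does not satisfy the backdoor criterion.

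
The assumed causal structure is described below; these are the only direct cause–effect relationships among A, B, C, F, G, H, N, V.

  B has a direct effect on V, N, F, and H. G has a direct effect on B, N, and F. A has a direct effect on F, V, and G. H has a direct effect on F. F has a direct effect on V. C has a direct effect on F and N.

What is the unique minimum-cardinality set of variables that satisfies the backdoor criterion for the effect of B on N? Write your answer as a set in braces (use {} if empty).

Variables eligible for adjustment (non-descendants of B, excluding B and N): {A, C, G}.
Backdoor paths from B to N:
  P1: B <- G <- A -> F <- C -> N
  P2: B <- G <- A -> V <- F <- C -> N
  P3: B <- G -> N
  P4: B <- G -> F <- C -> N
The empty set is not sufficient: P3 (B <- G -> N) has no collider blocking it and no conditioned non-collider, so it is open.
Try {G}:
  P1: blocked at chain node G ∈ conditioning set.
  P2: blocked at chain node G ∈ conditioning set.
  P3: blocked at fork node G ∈ conditioning set.
  P4: blocked at fork node G ∈ conditioning set.
{G} contains no descendant of B and blocks every backdoor path.
No other singleton works — e.g. {A} leaves P3 open — so {G} is the unique smallest valid adjustment set.

{G}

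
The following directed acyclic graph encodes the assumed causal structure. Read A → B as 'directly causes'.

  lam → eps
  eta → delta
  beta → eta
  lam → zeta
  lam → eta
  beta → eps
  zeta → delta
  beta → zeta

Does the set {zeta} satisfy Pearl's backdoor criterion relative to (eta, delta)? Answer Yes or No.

Yes

Backdoor paths from eta to delta (paths whose first edge points into eta):
  P1: eta <- beta -> zeta -> delta
  P2: eta <- beta -> eps <- lam -> zeta -> delta
  P3: eta <- lam -> zeta -> delta
  P4: eta <- lam -> eps <- beta -> zeta -> delta
Condition 1 (no descendant of eta in the set): holds — descendants of eta are {delta}; none are in {zeta}.
Condition 2 (every backdoor path blocked by {zeta}):
  P1: blocked at chain node zeta ∈ conditioning set.
  P2: blocked at collider eps (neither it nor any descendant is in the conditioning set).
  P3: blocked at chain node zeta ∈ conditioning set.
  P4: blocked at collider eps (neither it nor any descendant is in the conditioning set).
{zeta} satisfies the backdoor criterion.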